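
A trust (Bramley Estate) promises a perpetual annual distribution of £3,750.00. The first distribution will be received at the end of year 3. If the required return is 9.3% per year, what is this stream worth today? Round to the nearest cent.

Value at end of year 2: C / r = £3,750.00 / 0.093 = £40,322.5806
Discount to today: PV = £40,322.5806 / (1 + 0.093)^2 = £40,322.5806 / 1.194649 = £33,752.66

£33752.66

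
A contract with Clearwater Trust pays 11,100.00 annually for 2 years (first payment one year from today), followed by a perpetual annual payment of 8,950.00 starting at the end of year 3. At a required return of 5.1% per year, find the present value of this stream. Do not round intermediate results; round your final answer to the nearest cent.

PV of 2-year annuity: 11,100.00 × [1 − (1+0.051)^−2] / 0.051 = 20610.24750
Perpetuity value at year 2: 8,950.00 / 0.051 = 175490.19608
PV of perpetuity: 175490.19608 / (1+0.051)^2 = 158872.02354
Total PV = 20610.24750 + 158872.02354 = 179482.27104

179482.27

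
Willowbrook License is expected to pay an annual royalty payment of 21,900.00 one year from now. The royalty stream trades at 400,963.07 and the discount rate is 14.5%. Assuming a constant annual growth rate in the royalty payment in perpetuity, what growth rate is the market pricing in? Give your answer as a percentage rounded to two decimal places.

P = D₁/(r−g) ⇒ g = r − D₁/P = 0.145 − 21,900.00/400,963.07 = 0.090382

9.04%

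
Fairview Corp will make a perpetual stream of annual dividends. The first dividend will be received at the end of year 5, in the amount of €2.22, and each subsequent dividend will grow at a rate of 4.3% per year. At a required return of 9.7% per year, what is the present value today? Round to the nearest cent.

€28.39

Value at end of year 4: C₁ / (r − g) = €2.22 / (0.097 − 0.043) = €41.1111
Discount to today: PV = €41.1111 / (1 + 0.097)^4 = €41.1111 / 1.448193 = €28.39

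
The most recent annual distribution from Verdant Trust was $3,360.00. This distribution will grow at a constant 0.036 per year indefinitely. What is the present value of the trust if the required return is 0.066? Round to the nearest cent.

$116032.00

D₁ = D₀ × (1 + g) = $3,360.00 × 1.036 = $3,480.9600
Growing perpetuity: P = D₁ / (r − g) = $3,480.9600 / (0.066 − 0.036) = $116,032.00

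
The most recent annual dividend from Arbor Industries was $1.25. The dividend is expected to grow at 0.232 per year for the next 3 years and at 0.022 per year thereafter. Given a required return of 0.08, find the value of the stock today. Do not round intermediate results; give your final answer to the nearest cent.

D_1 = 1.54000
D_2 = 1.89728
D_3 = 2.33745
Terminal value at year 3: TV = D_3×(1+g_2)/(r−g_2) = 2.38887/0.058 = 41.18746
P_0 = D_1/(1+r)^1 + D_2/(1+r)^2 + D_3/(1+r)^3 + TV/(1+r)^3
    = 1.42593 + 1.62661 + 1.85554 + 32.69594 = 37.60402

$37.60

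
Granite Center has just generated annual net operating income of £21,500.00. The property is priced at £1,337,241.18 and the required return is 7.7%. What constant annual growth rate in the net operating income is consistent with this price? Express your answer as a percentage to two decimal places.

P = D₀(1+g)/(r−g) ⇒ P(r−g) = D₀(1+g) ⇒ g(P+D₀) = P·r − D₀
g = (P·r − D₀)/(P + D₀) = (£1,337,241.18×0.077 − £21,500.00) / (£1,337,241.18 + £21,500.00) = 0.059958

6.00%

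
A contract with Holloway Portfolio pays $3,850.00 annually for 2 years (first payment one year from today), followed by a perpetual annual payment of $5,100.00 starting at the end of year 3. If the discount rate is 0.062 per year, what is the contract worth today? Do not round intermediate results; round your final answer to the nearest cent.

PV of 2-year annuity: $3,850.00 × [1 − (1+0.062)^−2] / 0.062 = 7038.82806
Perpetuity value at year 2: $5,100.00 / 0.062 = 82258.06452
PV of perpetuity: 82258.06452 / (1+0.062)^2 = 72933.90266
Total PV = 7038.82806 + 72933.90266 = 79972.73073

$79972.73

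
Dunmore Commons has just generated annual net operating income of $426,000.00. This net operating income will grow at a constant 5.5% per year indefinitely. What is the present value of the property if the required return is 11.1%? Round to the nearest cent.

$8025535.71

D₁ = D₀ × (1 + g) = $426,000.00 × 1.055 = $449,430.0000
Growing perpetuity: P = D₁ / (r − g) = $449,430.0000 / (0.111 − 0.055) = $8,025,535.71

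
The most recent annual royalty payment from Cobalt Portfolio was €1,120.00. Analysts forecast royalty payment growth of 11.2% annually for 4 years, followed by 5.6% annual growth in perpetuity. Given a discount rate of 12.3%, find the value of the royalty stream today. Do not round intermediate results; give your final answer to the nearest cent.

D_1 = 1245.44000
D_2 = 1384.92928
D_3 = 1540.04136
D_4 = 1712.52599
Terminal value at year 4: TV = D_4×(1+g_2)/(r−g_2) = 1808.42745/0.067 = 26991.45443
P_0 = D_1/(1+r)^1 + D_2/(1+r)^2 + D_3/(1+r)^3 + D_4/(1+r)^4 + TV/(1+r)^4
    = 1109.02939 + 1098.16623 + 1087.40948 + 1076.75810 + 16970.99330 = 21342.35650

€21342.36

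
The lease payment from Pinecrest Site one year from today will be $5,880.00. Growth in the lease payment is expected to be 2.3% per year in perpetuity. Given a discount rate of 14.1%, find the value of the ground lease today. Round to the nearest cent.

Growing perpetuity: P = D₁ / (r − g) = $5,880.0000 / (0.141 − 0.023) = $49,830.51

$49830.51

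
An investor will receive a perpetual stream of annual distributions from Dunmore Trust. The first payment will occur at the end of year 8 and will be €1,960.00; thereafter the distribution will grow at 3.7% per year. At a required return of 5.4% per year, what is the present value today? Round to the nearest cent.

€79785.30

Value at end of year 7: C₁ / (r − g) = €1,960.00 / (0.054 − 0.037) = €115,294.1176
Discount to today: PV = €115,294.1176 / (1 + 0.054)^7 = €115,294.1176 / 1.445055 = €79,785.30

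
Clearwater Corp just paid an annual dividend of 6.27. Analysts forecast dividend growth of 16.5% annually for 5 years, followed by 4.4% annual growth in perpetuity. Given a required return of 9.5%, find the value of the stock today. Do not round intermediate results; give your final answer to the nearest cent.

212.87

D_1 = 7.30455
D_2 = 8.50980
D_3 = 9.91392
D_4 = 11.54971
D_5 = 13.45542
Terminal value at year 5: TV = D_5×(1+g_2)/(r−g_2) = 14.04746/0.051 = 275.44030
P_0 = D_1/(1+r)^1 + D_2/(1+r)^2 + D_3/(1+r)^3 + D_4/(1+r)^4 + D_5/(1+r)^5 + TV/(1+r)^5
    = 6.67082 + 7.09727 + 7.55097 + 8.03368 + 8.54725 + 174.96730 = 212.86730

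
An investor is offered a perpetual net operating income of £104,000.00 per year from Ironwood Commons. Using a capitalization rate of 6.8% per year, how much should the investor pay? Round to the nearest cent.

£1529411.76

Level perpetuity: PV = C / r = £104,000.00 / 0.068 = £1,529,411.76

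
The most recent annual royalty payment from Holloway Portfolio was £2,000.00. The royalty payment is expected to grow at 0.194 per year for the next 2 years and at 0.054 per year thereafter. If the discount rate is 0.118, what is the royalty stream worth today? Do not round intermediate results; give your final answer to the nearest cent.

D_1 = 2388.00000
D_2 = 2851.27200
Terminal value at year 2: TV = D_2×(1+g_2)/(r−g_2) = 3005.24069/0.064 = 46956.88575
P_0 = D_1/(1+r)^1 + D_2/(1+r)^2 + TV/(1+r)^2
    = 2135.95707 + 2281.15629 + 37567.79272 = 41984.90608

£41984.91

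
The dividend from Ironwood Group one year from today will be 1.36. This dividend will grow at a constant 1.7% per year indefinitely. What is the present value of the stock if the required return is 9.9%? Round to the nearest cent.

Growing perpetuity: P = D₁ / (r − g) = 1.3600 / (0.099 − 0.017) = 16.59

16.59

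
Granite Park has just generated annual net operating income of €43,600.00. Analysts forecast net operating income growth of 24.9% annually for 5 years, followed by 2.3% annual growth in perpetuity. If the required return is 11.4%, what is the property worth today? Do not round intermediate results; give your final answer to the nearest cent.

€1179656.73

D_1 = 54456.40000
D_2 = 68016.04360
D_3 = 84952.03846
D_4 = 106105.09603
D_5 = 132525.26494
Terminal value at year 5: TV = D_5×(1+g_2)/(r−g_2) = 135573.34604/0.091 = 1489816.98943
P_0 = D_1/(1+r)^1 + D_2/(1+r)^2 + D_3/(1+r)^3 + D_4/(1+r)^4 + D_5/(1+r)^5 + TV/(1+r)^5
    = 48883.66248 + 54807.62517 + 61449.48279 + 68896.23340 + 77245.41788 + 868374.31309 = 1179656.73481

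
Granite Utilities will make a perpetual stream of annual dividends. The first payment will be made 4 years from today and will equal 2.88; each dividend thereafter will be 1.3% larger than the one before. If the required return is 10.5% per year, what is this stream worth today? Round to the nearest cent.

23.20

Value at end of year 3: C₁ / (r − g) = 2.88 / (0.105 − 0.013) = 31.3043
Discount to today: PV = 31.3043 / (1 + 0.105)^3 = 31.3043 / 1.349233 = 23.20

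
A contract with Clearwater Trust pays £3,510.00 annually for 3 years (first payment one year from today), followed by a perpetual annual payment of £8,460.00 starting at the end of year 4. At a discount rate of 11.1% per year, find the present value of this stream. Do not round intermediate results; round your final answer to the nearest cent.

PV of 3-year annuity: £3,510.00 × [1 − (1+0.111)^−3] / 0.111 = 8562.54243
Perpetuity value at year 3: £8,460.00 / 0.111 = 76216.21622
PV of perpetuity: 76216.21622 / (1+0.111)^3 = 55578.29344
Total PV = 8562.54243 + 55578.29344 = 64140.83587

£64140.84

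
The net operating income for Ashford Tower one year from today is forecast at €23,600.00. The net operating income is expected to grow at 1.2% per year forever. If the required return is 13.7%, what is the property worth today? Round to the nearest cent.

€188800.00

Growing perpetuity: P = D₁ / (r − g) = €23,600.0000 / (0.137 − 0.012) = €188,800.00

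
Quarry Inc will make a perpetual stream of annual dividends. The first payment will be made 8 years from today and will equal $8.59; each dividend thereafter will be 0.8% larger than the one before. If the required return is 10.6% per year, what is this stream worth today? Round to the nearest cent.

$43.30

Value at end of year 7: C₁ / (r − g) = $8.59 / (0.106 − 0.008) = $87.6531
Discount to today: PV = $87.6531 / (1 + 0.106)^7 = $87.6531 / 2.024351 = $43.30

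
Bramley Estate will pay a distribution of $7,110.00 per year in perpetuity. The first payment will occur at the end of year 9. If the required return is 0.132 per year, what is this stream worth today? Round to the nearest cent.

$19976.72

Value at end of year 8: C / r = $7,110.00 / 0.132 = $53,863.6364
Discount to today: PV = $53,863.6364 / (1 + 0.132)^8 = $53,863.6364 / 2.696320 = $19,976.72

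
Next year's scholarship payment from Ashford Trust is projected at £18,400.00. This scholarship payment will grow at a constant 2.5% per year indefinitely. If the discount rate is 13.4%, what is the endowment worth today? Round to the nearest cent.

£168807.34

Growing perpetuity: P = D₁ / (r − g) = £18,400.0000 / (0.134 − 0.025) = £168,807.34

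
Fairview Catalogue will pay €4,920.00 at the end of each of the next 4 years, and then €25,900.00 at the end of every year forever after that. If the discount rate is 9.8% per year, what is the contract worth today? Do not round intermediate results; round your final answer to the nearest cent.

€197492.99

PV of 4-year annuity: €4,920.00 × [1 − (1+0.098)^−4] / 0.098 = 15663.49839
Perpetuity value at year 4: €25,900.00 / 0.098 = 264285.71429
PV of perpetuity: 264285.71429 / (1+0.098)^4 = 181829.49307
Total PV = 15663.49839 + 181829.49307 = 197492.99146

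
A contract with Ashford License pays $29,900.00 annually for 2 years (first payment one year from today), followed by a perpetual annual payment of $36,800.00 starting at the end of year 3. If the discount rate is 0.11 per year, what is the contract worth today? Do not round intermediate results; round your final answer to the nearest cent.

$322729.04

PV of 2-year annuity: $29,900.00 × [1 − (1+0.11)^−2] / 0.11 = 51204.44769
Perpetuity value at year 2: $36,800.00 / 0.11 = 334545.45455
PV of perpetuity: 334545.45455 / (1+0.11)^2 = 271524.59585
Total PV = 51204.44769 + 271524.59585 = 322729.04354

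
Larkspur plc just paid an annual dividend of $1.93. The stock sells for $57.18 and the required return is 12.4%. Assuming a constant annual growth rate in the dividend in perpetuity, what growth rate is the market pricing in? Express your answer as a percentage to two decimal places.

8.73%

P = D₀(1+g)/(r−g) ⇒ P(r−g) = D₀(1+g) ⇒ g(P+D₀) = P·r − D₀
g = (P·r − D₀)/(P + D₀) = ($57.18×0.124 − $1.93) / ($57.18 + $1.93) = 0.087300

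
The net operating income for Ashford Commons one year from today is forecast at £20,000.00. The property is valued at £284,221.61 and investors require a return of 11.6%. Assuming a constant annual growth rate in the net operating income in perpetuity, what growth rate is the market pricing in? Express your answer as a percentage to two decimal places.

P = D₁/(r−g) ⇒ g = r − D₁/P = 0.116 − £20,000.00/£284,221.61 = 0.045632

4.56%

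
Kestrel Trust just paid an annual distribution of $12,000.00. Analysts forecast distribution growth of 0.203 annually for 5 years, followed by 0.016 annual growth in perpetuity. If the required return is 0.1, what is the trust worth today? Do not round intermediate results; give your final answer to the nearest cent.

$306182.53

D_1 = 14436.00000
D_2 = 17366.50800
D_3 = 20891.90912
D_4 = 25132.96668
D_5 = 30234.95891
Terminal value at year 5: TV = D_5×(1+g_2)/(r−g_2) = 30718.71825/0.084 = 365699.02683
P_0 = D_1/(1+r)^1 + D_2/(1+r)^2 + D_3/(1+r)^3 + D_4/(1+r)^4 + D_5/(1+r)^5 + TV/(1+r)^5
    = 13123.63636 + 14352.48595 + 15696.40054 + 17166.15441 + 18773.53069 + 227070.32358 = 306182.53154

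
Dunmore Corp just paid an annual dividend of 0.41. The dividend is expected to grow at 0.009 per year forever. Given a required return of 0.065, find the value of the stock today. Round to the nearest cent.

7.39

D₁ = D₀ × (1 + g) = 0.41 × 1.009 = 0.4137
Growing perpetuity: P = D₁ / (r − g) = 0.4137 / (0.065 − 0.009) = 7.39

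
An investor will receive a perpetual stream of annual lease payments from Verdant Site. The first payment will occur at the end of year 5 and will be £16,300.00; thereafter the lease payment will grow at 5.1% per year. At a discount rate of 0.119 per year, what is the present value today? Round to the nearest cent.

Value at end of year 4: C₁ / (r − g) = £16,300.00 / (0.119 − 0.051) = £239,705.8824
Discount to today: PV = £239,705.8824 / (1 + 0.119)^4 = £239,705.8824 / 1.567907 = £152,882.70

£152882.70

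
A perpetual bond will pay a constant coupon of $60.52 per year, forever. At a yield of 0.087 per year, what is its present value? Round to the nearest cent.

Level perpetuity: PV = C / r = $60.52 / 0.087 = $695.63

$695.63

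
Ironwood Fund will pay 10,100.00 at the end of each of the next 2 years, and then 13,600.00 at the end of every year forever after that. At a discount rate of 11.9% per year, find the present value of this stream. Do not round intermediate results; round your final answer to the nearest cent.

PV of 2-year annuity: 10,100.00 × [1 − (1+0.119)^−2] / 0.119 = 17091.97140
Perpetuity value at year 2: 13,600.00 / 0.119 = 114285.71429
PV of perpetuity: 114285.71429 / (1+0.119)^2 = 91270.78250
Total PV = 17091.97140 + 91270.78250 = 108362.75390

108362.75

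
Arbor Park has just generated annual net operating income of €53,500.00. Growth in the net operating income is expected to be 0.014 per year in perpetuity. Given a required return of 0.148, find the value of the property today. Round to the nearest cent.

D₁ = D₀ × (1 + g) = €53,500.00 × 1.014 = €54,249.0000
Growing perpetuity: P = D₁ / (r − g) = €54,249.0000 / (0.148 − 0.014) = €404,843.28

€404843.28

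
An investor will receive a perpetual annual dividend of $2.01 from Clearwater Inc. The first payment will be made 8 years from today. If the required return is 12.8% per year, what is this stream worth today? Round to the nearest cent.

$6.76

Value at end of year 7: C / r = $2.01 / 0.128 = $15.7031
Discount to today: PV = $15.7031 / (1 + 0.128)^7 = $15.7031 / 2.323612 = $6.76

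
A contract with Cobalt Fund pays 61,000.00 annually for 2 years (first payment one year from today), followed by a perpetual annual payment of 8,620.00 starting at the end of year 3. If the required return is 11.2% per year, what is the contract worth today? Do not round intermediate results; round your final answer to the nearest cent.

PV of 2-year annuity: 61,000.00 × [1 − (1+0.112)^−2] / 0.112 = 104187.15387
Perpetuity value at year 2: 8,620.00 / 0.112 = 76964.28571
PV of perpetuity: 76964.28571 / (1+0.112)^2 = 62241.44528
Total PV = 104187.15387 + 62241.44528 = 166428.59916

166428.60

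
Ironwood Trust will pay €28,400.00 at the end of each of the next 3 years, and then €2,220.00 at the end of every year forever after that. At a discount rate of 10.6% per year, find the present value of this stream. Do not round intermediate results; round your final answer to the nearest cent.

€85367.57

PV of 3-year annuity: €28,400.00 × [1 − (1+0.106)^−3] / 0.106 = 69887.18395
Perpetuity value at year 3: €2,220.00 / 0.106 = 20943.39623
PV of perpetuity: 20943.39623 / (1+0.106)^3 = 15480.38396
Total PV = 69887.18395 + 15480.38396 = 85367.56791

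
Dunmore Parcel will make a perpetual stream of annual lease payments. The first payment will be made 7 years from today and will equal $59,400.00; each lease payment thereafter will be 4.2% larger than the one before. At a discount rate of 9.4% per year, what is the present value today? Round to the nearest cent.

Value at end of year 6: C₁ / (r − g) = $59,400.00 / (0.094 − 0.042) = $1,142,307.6923
Discount to today: PV = $1,142,307.6923 / (1 + 0.094)^6 = $1,142,307.6923 / 1.714368 = $666,314.35

$666314.35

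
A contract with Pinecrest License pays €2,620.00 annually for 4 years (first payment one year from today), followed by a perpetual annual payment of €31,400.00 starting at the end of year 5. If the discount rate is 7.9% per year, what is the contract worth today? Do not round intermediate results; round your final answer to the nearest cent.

PV of 4-year annuity: €2,620.00 × [1 − (1+0.079)^−4] / 0.079 = 8697.12320
Perpetuity value at year 4: €31,400.00 / 0.079 = 397468.35443
PV of perpetuity: 397468.35443 / (1+0.079)^4 = 293235.65655
Total PV = 8697.12320 + 293235.65655 = 301932.77975

€301932.78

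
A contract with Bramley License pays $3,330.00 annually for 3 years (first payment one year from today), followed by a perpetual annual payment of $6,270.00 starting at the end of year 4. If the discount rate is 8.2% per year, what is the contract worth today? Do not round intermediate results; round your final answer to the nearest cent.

PV of 3-year annuity: $3,330.00 × [1 − (1+0.082)^−3] / 0.082 = 8550.85743
Perpetuity value at year 3: $6,270.00 / 0.082 = 76463.41463
PV of perpetuity: 76463.41463 / (1+0.082)^3 = 60363.15155
Total PV = 8550.85743 + 60363.15155 = 68914.00898

$68914.01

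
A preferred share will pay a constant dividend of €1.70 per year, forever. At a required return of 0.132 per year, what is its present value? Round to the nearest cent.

Level perpetuity: PV = C / r = €1.70 / 0.132 = €12.88

€12.88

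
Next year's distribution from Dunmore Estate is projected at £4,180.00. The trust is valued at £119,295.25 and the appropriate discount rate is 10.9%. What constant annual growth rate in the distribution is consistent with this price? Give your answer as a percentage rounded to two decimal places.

P = D₁/(r−g) ⇒ g = r − D₁/P = 0.109 − £4,180.00/£119,295.25 = 0.073961

7.40%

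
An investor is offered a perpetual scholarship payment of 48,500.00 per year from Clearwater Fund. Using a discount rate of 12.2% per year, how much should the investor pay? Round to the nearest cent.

397540.98

Level perpetuity: PV = C / r = 48,500.00 / 0.122 = 397,540.98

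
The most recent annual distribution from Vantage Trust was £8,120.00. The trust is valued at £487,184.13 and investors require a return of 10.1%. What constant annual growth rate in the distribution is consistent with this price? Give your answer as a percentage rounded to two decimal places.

8.30%

P = D₀(1+g)/(r−g) ⇒ P(r−g) = D₀(1+g) ⇒ g(P+D₀) = P·r − D₀
g = (P·r − D₀)/(P + D₀) = (£487,184.13×0.101 − £8,120.00) / (£487,184.13 + £8,120.00) = 0.082950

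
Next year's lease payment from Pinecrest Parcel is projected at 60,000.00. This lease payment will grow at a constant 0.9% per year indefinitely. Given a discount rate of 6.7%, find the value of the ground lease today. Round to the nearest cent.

Growing perpetuity: P = D₁ / (r − g) = 60,000.0000 / (0.067 − 0.009) = 1,034,482.76

1034482.76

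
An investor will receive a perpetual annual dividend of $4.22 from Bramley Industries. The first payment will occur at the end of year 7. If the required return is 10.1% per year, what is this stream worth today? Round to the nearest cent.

$23.46

Value at end of year 6: C / r = $4.22 / 0.101 = $41.7822
Discount to today: PV = $41.7822 / (1 + 0.101)^6 = $41.7822 / 1.781246 = $23.46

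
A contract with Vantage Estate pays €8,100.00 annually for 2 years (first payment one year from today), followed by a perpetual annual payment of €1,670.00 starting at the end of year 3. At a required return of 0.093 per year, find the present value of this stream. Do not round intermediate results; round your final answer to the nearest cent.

€29222.21

PV of 2-year annuity: €8,100.00 × [1 − (1+0.093)^−2] / 0.093 = 14191.03017
Perpetuity value at year 2: €1,670.00 / 0.093 = 17956.98925
PV of perpetuity: 17956.98925 / (1+0.093)^2 = 15031.18426
Total PV = 14191.03017 + 15031.18426 = 29222.21443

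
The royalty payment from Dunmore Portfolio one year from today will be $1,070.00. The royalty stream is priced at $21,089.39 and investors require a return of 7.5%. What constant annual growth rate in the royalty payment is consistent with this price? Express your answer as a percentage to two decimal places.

2.43%

P = D₁/(r−g) ⇒ g = r − D₁/P = 0.075 − $1,070.00/$21,089.39 = 0.024264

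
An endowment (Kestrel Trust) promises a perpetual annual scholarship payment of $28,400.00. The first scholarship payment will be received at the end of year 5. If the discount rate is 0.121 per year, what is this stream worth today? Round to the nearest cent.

Value at end of year 4: C / r = $28,400.00 / 0.121 = $234,710.7438
Discount to today: PV = $234,710.7438 / (1 + 0.121)^4 = $234,710.7438 / 1.579147 = $148,631.38

$148631.38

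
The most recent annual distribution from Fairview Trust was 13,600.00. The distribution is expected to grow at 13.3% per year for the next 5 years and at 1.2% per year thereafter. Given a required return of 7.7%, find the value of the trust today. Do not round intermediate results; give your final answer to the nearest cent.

D_1 = 15408.80000
D_2 = 17458.17040
D_3 = 19780.10706
D_4 = 22410.86130
D_5 = 25391.50586
Terminal value at year 5: TV = D_5×(1+g_2)/(r−g_2) = 25696.20393/0.065 = 395326.21425
P_0 = D_1/(1+r)^1 + D_2/(1+r)^2 + D_3/(1+r)^3 + D_4/(1+r)^4 + D_5/(1+r)^5 + TV/(1+r)^5
    = 14307.14949 + 15051.06813 + 15833.66777 + 16656.95969 + 17523.05973 + 272820.56064 = 352192.46544

352192.47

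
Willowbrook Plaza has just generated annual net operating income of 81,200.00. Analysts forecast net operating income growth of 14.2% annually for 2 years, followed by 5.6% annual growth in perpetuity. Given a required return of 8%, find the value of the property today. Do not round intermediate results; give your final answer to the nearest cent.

D_1 = 92730.40000
D_2 = 105898.11680
Terminal value at year 2: TV = D_2×(1+g_2)/(r−g_2) = 111828.41134/0.024 = 4659517.13920
P_0 = D_1/(1+r)^1 + D_2/(1+r)^2 + TV/(1+r)^2
    = 85861.48148 + 90790.56653 + 3994784.92730 = 4171436.97531

4171436.98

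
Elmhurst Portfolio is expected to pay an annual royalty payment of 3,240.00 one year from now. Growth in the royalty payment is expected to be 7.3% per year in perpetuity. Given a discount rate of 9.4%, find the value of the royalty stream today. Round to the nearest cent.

Growing perpetuity: P = D₁ / (r − g) = 3,240.0000 / (0.094 − 0.073) = 154,285.71

154285.71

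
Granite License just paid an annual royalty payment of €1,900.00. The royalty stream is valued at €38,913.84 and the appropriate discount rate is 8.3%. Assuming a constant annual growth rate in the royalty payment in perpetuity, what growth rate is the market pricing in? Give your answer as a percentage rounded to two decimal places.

P = D₀(1+g)/(r−g) ⇒ P(r−g) = D₀(1+g) ⇒ g(P+D₀) = P·r − D₀
g = (P·r − D₀)/(P + D₀) = (€38,913.84×0.083 − €1,900.00) / (€38,913.84 + €1,900.00) = 0.032583

3.26%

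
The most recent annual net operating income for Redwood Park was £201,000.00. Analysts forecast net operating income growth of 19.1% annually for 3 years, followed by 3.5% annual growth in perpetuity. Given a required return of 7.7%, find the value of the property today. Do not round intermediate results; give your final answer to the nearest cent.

£7438366.08

D_1 = 239391.00000
D_2 = 285114.68100
D_3 = 339571.58507
Terminal value at year 3: TV = D_3×(1+g_2)/(r−g_2) = 351456.59055/0.042 = 8368014.06068
P_0 = D_1/(1+r)^1 + D_2/(1+r)^2 + D_3/(1+r)^3 + TV/(1+r)^3
    = 222275.76602 + 245803.56298 + 271821.76741 + 6698464.98271 = 7438366.07912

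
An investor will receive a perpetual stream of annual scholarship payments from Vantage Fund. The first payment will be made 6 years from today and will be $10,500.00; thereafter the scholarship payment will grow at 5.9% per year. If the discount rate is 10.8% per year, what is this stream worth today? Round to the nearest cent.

$128320.02

Value at end of year 5: C₁ / (r − g) = $10,500.00 / (0.108 − 0.059) = $214,285.7143
Discount to today: PV = $214,285.7143 / (1 + 0.108)^5 = $214,285.7143 / 1.669932 = $128,320.02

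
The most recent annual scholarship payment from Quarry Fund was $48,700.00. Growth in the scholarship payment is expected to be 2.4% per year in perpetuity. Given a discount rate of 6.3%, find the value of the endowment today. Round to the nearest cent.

D₁ = D₀ × (1 + g) = $48,700.00 × 1.024 = $49,868.8000
Growing perpetuity: P = D₁ / (r − g) = $49,868.8000 / (0.063 − 0.024) = $1,278,687.18

$1278687.18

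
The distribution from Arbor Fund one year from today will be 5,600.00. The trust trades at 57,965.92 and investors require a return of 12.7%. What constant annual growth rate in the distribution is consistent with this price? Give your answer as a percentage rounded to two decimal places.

P = D₁/(r−g) ⇒ g = r − D₁/P = 0.127 − 5,600.00/57,965.92 = 0.030392

3.04%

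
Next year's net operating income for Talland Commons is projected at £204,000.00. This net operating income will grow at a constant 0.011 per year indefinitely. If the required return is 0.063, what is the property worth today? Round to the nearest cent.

£3923076.92

Growing perpetuity: P = D₁ / (r − g) = £204,000.0000 / (0.063 − 0.011) = £3,923,076.92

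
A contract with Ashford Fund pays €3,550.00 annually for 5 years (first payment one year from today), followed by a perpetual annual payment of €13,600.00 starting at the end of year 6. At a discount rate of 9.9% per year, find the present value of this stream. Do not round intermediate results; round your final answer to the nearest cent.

€99178.80

PV of 5-year annuity: €3,550.00 × [1 − (1+0.099)^−5] / 0.099 = 13491.74250
Perpetuity value at year 5: €13,600.00 / 0.099 = 137373.73737
PV of perpetuity: 137373.73737 / (1+0.099)^5 = 85687.06189
Total PV = 13491.74250 + 85687.06189 = 99178.80439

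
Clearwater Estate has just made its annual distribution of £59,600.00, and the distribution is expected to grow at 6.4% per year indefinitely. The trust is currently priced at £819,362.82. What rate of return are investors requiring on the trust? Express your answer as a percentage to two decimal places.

D₁ = £59,600.00 × 1.064 = £63,414.4000
P = D₁/(r − g) ⇒ r = D₁/P + g = £63,414.4000/£819,362.82 + 0.064 = 0.077395 + 0.064 = 0.141395

14.14%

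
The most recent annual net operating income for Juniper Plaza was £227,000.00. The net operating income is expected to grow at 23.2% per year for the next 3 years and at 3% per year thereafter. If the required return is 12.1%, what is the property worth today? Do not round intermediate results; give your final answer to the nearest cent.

D_1 = 279664.00000
D_2 = 344546.04800
D_3 = 424480.73114
Terminal value at year 3: TV = D_3×(1+g_2)/(r−g_2) = 437215.15307/0.091 = 4804562.12165
P_0 = D_1/(1+r)^1 + D_2/(1+r)^2 + D_3/(1+r)^3 + TV/(1+r)^3
    = 249477.25245 + 274180.17397 + 301329.14749 + 3410648.59244 = 4235635.16635

£4235635.17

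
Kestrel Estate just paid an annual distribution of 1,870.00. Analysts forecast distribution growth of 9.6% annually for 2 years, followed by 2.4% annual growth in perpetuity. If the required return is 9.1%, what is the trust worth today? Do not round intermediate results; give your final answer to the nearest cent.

32608.61

D_1 = 2049.52000
D_2 = 2246.27392
Terminal value at year 2: TV = D_2×(1+g_2)/(r−g_2) = 2300.18449/0.067 = 34331.11185
P_0 = D_1/(1+r)^1 + D_2/(1+r)^2 + TV/(1+r)^2
    = 1878.57012 + 1887.17951 + 28842.86303 = 32608.61267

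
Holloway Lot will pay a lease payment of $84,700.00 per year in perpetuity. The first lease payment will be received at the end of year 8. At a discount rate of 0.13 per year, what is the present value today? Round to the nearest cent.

$276943.36

Value at end of year 7: C / r = $84,700.00 / 0.13 = $651,538.4615
Discount to today: PV = $651,538.4615 / (1 + 0.13)^7 = $651,538.4615 / 2.352605 = $276,943.36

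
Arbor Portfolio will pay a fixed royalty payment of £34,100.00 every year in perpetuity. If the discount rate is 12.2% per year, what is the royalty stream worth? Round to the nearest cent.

£279508.20

Level perpetuity: PV = C / r = £34,100.00 / 0.122 = £279,508.20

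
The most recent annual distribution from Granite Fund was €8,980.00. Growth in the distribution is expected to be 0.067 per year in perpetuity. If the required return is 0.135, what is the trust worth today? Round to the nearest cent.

€140906.76

D₁ = D₀ × (1 + g) = €8,980.00 × 1.067 = €9,581.6600
Growing perpetuity: P = D₁ / (r − g) = €9,581.6600 / (0.135 − 0.067) = €140,906.76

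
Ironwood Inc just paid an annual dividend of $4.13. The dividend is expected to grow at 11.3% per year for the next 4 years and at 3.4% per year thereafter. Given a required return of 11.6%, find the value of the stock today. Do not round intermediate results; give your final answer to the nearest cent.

D_1 = 4.59669
D_2 = 5.11612
D_3 = 5.69424
D_4 = 6.33769
Terminal value at year 4: TV = D_4×(1+g_2)/(r−g_2) = 6.55317/0.082 = 79.91667
P_0 = D_1/(1+r)^1 + D_2/(1+r)^2 + D_3/(1+r)^3 + D_4/(1+r)^4 + TV/(1+r)^4
    = 4.11890 + 4.10783 + 4.09678 + 4.08577 + 51.52056 = 67.92984

$67.93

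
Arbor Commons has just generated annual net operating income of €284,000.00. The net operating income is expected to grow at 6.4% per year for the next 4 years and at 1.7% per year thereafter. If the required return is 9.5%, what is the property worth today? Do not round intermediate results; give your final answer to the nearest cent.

€4358912.29

D_1 = 302176.00000
D_2 = 321515.26400
D_3 = 342092.24090
D_4 = 363986.14431
Terminal value at year 4: TV = D_4×(1+g_2)/(r−g_2) = 370173.90877/0.078 = 4745819.34316
P_0 = D_1/(1+r)^1 + D_2/(1+r)^2 + D_3/(1+r)^3 + D_4/(1+r)^4 + TV/(1+r)^4
    = 275959.81735 + 268147.25631 + 260555.87280 + 253179.40517 + 3301069.93662 = 4358912.28825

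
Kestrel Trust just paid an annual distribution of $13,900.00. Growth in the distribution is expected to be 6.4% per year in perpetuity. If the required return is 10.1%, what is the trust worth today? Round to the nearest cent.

$399718.92

D₁ = D₀ × (1 + g) = $13,900.00 × 1.064 = $14,789.6000
Growing perpetuity: P = D₁ / (r − g) = $14,789.6000 / (0.101 − 0.064) = $399,718.92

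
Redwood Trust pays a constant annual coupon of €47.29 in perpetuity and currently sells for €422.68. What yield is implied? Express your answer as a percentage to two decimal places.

P = C/r ⇒ r = C/P = €47.29/€422.68 = 0.111881

11.19%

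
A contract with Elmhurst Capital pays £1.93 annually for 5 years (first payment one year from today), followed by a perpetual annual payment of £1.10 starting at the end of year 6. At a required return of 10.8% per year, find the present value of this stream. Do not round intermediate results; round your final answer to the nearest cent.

£13.27

PV of 5-year annuity: £1.93 × [1 − (1+0.108)^−5] / 0.108 = 7.16911
Perpetuity value at year 5: £1.10 / 0.108 = 10.18519
PV of perpetuity: 10.18519 / (1+0.108)^5 = 6.09916
Total PV = 7.16911 + 6.09916 = 13.26828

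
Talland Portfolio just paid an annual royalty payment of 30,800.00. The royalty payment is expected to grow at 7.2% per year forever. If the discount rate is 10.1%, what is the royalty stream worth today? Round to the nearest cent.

1138537.93

D₁ = D₀ × (1 + g) = 30,800.00 × 1.072 = 33,017.6000
Growing perpetuity: P = D₁ / (r − g) = 33,017.6000 / (0.101 − 0.072) = 1,138,537.93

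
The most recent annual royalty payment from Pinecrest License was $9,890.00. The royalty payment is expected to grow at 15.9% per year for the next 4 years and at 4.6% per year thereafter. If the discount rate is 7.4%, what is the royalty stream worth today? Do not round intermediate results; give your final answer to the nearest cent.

$549088.00

D_1 = 11462.51000
D_2 = 13285.04909
D_3 = 15397.37190
D_4 = 17845.55403
Terminal value at year 4: TV = D_4×(1+g_2)/(r−g_2) = 18666.44951/0.028 = 666658.91114
P_0 = D_1/(1+r)^1 + D_2/(1+r)^2 + D_3/(1+r)^3 + D_4/(1+r)^4 + TV/(1+r)^4
    = 10672.72812 + 11517.40399 + 12428.93038 + 13412.59806 + 501056.34166 = 549088.00221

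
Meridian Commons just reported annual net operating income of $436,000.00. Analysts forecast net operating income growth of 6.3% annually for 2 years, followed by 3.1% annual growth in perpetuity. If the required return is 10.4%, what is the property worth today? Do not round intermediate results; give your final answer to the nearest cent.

$6532902.12

D_1 = 463468.00000
D_2 = 492666.48400
Terminal value at year 2: TV = D_2×(1+g_2)/(r−g_2) = 507939.14500/0.073 = 6958070.47951
P_0 = D_1/(1+r)^1 + D_2/(1+r)^2 + TV/(1+r)^2
    = 419807.97101 + 404217.27644 + 5708876.87683 = 6532902.12428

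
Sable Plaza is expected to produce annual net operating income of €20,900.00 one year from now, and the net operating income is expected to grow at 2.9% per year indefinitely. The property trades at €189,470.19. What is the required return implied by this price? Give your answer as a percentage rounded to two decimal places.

13.93%

P = D₁/(r − g) ⇒ r = D₁/P + g = €20,900.0000/€189,470.19 + 0.029 = 0.110308 + 0.029 = 0.139308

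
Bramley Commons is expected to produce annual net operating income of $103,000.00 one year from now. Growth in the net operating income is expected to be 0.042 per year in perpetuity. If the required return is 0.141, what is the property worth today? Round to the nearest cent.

Growing perpetuity: P = D₁ / (r − g) = $103,000.0000 / (0.141 − 0.042) = $1,040,404.04

$1040404.04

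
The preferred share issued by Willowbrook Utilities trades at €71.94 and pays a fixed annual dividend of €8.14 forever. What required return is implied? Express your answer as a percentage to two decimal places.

P = C/r ⇒ r = C/P = €8.14/€71.94 = 0.113150

11.31%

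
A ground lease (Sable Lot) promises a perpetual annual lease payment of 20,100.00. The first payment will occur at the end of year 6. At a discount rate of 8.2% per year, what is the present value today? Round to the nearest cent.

165289.74

Value at end of year 5: C / r = 20,100.00 / 0.082 = 245,121.9512
Discount to today: PV = 245,121.9512 / (1 + 0.082)^5 = 245,121.9512 / 1.482983 = 165,289.74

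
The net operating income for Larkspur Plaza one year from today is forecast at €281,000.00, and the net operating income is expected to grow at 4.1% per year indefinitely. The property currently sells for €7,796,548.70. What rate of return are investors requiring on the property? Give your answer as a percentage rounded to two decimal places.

P = D₁/(r − g) ⇒ r = D₁/P + g = €281,000.0000/€7,796,548.70 + 0.041 = 0.036042 + 0.041 = 0.077042

7.70%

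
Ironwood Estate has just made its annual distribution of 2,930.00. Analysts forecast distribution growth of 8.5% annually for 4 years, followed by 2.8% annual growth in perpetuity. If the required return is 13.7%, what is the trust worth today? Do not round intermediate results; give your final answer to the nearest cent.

D_1 = 3179.05000
D_2 = 3449.26925
D_3 = 3742.45714
D_4 = 4060.56599
Terminal value at year 4: TV = D_4×(1+g_2)/(r−g_2) = 4174.26184/0.109 = 38295.98019
P_0 = D_1/(1+r)^1 + D_2/(1+r)^2 + D_3/(1+r)^3 + D_4/(1+r)^4 + TV/(1+r)^4
    = 2795.99824 + 2668.12497 + 2546.09991 + 2429.65558 + 22914.54990 = 33354.42860

33354.43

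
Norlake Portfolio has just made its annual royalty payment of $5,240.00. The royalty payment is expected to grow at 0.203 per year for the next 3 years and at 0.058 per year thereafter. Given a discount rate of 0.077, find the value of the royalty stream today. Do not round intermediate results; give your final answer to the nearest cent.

$426336.32

D_1 = 6303.72000
D_2 = 7583.37516
D_3 = 9122.80032
Terminal value at year 3: TV = D_3×(1+g_2)/(r−g_2) = 9651.92274/0.019 = 507995.93347
P_0 = D_1/(1+r)^1 + D_2/(1+r)^2 + D_3/(1+r)^3 + TV/(1+r)^3
    = 5853.03621 + 6537.79254 + 7302.65963 + 406642.83628 = 426336.32466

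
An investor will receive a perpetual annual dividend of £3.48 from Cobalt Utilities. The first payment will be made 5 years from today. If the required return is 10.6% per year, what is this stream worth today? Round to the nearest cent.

£21.94

Value at end of year 4: C / r = £3.48 / 0.106 = £32.8302
Discount to today: PV = £32.8302 / (1 + 0.106)^4 = £32.8302 / 1.496306 = £21.94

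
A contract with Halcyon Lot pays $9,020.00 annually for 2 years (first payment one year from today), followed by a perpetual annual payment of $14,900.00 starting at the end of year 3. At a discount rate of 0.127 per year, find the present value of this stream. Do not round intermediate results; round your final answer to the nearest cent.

PV of 2-year annuity: $9,020.00 × [1 − (1+0.127)^−2] / 0.127 = 15105.19010
Perpetuity value at year 2: $14,900.00 / 0.127 = 117322.83465
PV of perpetuity: 117322.83465 / (1+0.127)^2 = 92370.80221
Total PV = 15105.19010 + 92370.80221 = 107475.99232

$107475.99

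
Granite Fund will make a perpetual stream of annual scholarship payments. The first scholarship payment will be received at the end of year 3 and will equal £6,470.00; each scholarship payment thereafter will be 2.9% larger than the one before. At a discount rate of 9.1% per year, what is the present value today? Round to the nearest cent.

Value at end of year 2: C₁ / (r − g) = £6,470.00 / (0.091 − 0.029) = £104,354.8387
Discount to today: PV = £104,354.8387 / (1 + 0.091)^2 = £104,354.8387 / 1.190281 = £87,672.44

£87672.44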